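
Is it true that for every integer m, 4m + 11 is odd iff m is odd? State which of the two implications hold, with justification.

Only the converse holds.

[⇒] This fails: take m = 4. Then 4m + 11 = 27, which is odd, yet m = 4 is even, not odd.

[⇐] Suppose m is odd. Since 4 is even, 4m is even for every m, so 4m + 11 has the same parity as 11, which is odd. Hence 4m + 11 is odd.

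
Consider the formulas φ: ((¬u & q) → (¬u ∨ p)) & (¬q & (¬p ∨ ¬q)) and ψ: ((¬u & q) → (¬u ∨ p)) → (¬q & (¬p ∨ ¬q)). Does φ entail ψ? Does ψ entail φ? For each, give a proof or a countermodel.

(⟹) Assume the antecedent. If p is true, the antecedent forces (p = T, u = F, q = F) or (p = T, u = T, q = F), and the consequent holds there. If p is false, the antecedent forces (p = F, u = F, q = F) or (p = F, u = T, q = F), and the consequent holds there. Either way the consequent holds.

(⟸) Assume the antecedent. If p is true, the antecedent forces (p = T, u = F, q = F) or (p = T, u = T, q = F), and the consequent holds there. If p is false, the antecedent forces (p = F, u = F, q = F) or (p = F, u = T, q = F), and the consequent holds there. Either way the consequent holds.

The biconditional holds.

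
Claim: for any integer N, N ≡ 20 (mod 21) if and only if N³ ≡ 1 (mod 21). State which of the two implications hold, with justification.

(⇒) This fails: take N = 20. Then 20 ≡ 20 (mod 21), but 20³ = 8000 ≡ 20 (mod 21), not 1.

(⇐) This fails: take N = 1. Then 1³ = 1 ≡ 1 (mod 21), yet 1 ≡ 1 (mod 21), not 20.

Neither direction holds.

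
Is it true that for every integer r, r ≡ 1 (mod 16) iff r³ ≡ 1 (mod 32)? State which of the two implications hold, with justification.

Converse. The residues r modulo 32 with r³ ≡ 1 (mod 32) are exactly {1}, and each is ≡ 1 (mod 16).

Forward direction. This fails: take r = 17. Then 17 ≡ 1 (mod 16), but 17³ = 4913 ≡ 17 (mod 32), not 1.

The forward direction fails; the converse holds.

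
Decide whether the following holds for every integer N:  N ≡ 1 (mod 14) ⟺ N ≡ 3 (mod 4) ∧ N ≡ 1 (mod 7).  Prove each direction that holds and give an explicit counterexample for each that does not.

Not equivalent: only (⇐) holds.

(→) This fails: N = 1 gives 1 ≡ 1 (mod 14) but 1 ≡ 1 (mod 4), so the conjunction on the right does not hold.

(←) Conversely, if N ≡ 3 (mod 4) and N ≡ 1 (mod 7), then by the Chinese remainder theorem N ≡ 15 (mod 28). Since 15 ≡ 1 (mod 14) and 14 ∣ 28, we get N ≡ 1 (mod 14).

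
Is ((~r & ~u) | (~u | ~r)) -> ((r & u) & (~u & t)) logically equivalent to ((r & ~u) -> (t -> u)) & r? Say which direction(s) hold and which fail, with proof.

Only the forward direction holds.

(⟹) Assume the antecedent. If u is true, the antecedent forces (u = T, t = F, r = T) or (u = T, t = T, r = T), and ((r & ~u) -> (t -> u)) & r holds there. If u is false, the antecedent cannot hold. Either way ((r & ~u) -> (t -> u)) & r holds.

(⟸) This fails. Under u = F, t = F, r = T, the left side is false but the right side is true.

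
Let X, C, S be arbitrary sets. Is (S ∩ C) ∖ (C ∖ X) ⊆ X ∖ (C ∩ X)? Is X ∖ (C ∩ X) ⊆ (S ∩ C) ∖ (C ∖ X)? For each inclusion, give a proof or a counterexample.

(⊆) This inclusion fails. Take X = {1}, C = {1}, S = {1}; then 1 ∈ (S ∩ C) ∖ (C ∖ X) but 1 ∉ X ∖ (C ∩ X).

(⊇) This inclusion fails. Take X = {1}, C = ∅, S = ∅; then 1 ∈ X ∖ (C ∩ X) but 1 ∉ (S ∩ C) ∖ (C ∖ X).

(⊆) fails and (⊇) fails.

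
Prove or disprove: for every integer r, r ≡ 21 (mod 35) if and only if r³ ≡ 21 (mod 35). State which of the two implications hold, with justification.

Both implications hold.

(⇒) Suppose r ≡ 21 (mod 35). Write r = 35j + 21. Then (35j + 21)³ = 42875j³ + 77175j² + 46305j + 9261 = 35(1225j³ + 2205j² + 1323j + 264) + 21, so r³ ≡ 21 (mod 35).

(⇐) Conversely, suppose r³ ≡ 21 (mod 35). The only residue r in {0, …, 34} with r³ ≡ 21 (mod 35) is r = 21, so r ≡ 21 (mod 35).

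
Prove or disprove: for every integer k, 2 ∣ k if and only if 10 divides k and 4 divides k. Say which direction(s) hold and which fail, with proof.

(←) Suppose 10 ∣ k and 4 ∣ k. Any common multiple of 10 and 4 is a multiple of their lcm; here lcm(10, 4) = 10·4/gcd(10, 4) = 40/2 = 20, so 20 ∣ k. Since 2 ∣ 20, it follows that 2 ∣ k.

(→) This fails: take k = 2. Certainly 2 ∣ 2, but 10 ∤ 2.

(⇒) fails; (⇐) holds.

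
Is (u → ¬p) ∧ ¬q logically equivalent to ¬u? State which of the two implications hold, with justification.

(⟹) This fails. Under u = T, q = F, p = F, the left side is true but the right side is false.

(⟸) This fails. Under u = F, q = T, p = F, the left side is false but the right side is true.

Neither implication holds.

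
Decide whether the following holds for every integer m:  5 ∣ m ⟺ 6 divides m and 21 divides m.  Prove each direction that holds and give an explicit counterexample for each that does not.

Neither implication holds.

Forward direction. This fails: take m = 5. Certainly 5 ∣ 5, but 6 ∤ 5.

Converse. This fails: take m = 42. Both 6 ∣ 42 and 21 ∣ 42, yet 42 is not a multiple of 5 (since 42 = 8·5 + 2), so 5 ∤ 42.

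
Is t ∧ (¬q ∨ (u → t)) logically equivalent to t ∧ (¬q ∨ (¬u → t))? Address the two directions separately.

(→) Assume the antecedent. If u is true, the antecedent forces (u = T, q = F, t = T) or (u = T, q = T, t = T), and t ∧ (¬q ∨ (¬u → t)) holds there. If u is false, the antecedent forces (u = F, q = F, t = T) or (u = F, q = T, t = T), and t ∧ (¬q ∨ (¬u → t)) holds there. Either way t ∧ (¬q ∨ (¬u → t)) holds.

(←) Assume the antecedent. If u is true, the antecedent forces (u = T, q = F, t = T) or (u = T, q = T, t = T), and t ∧ (¬q ∨ (u → t)) holds there. If u is false, the antecedent forces (u = F, q = F, t = T) or (u = F, q = T, t = T), and t ∧ (¬q ∨ (u → t)) holds there. Either way t ∧ (¬q ∨ (u → t)) holds.

The biconditional holds.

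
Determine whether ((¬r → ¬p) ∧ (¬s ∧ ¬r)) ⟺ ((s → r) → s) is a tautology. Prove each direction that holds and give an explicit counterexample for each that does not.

(⟹) This fails. Under r = F, s = F, p = F, the left side is true but the right side is false.

(⟸) This fails. Under r = F, s = T, p = F, the left side is false but the right side is true.

Neither direction holds.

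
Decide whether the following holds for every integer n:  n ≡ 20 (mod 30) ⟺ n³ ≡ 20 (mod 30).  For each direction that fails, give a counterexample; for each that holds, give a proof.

[⇒] Suppose n ≡ 20 (mod 30). Write n = 30j + 20. Then (30j + 20)³ = 27000j³ + 54000j² + 36000j + 8000 = 30(900j³ + 1800j² + 1200j + 266) + 20, so n³ ≡ 20 (mod 30).

[⇐] Conversely, suppose n³ ≡ 20 (mod 30). The only residue r in {0, …, 29} with r³ ≡ 20 (mod 30) is r = 20, so n ≡ 20 (mod 30).

Both implications hold.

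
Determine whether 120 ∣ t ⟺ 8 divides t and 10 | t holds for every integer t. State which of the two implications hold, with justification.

(→) If 120 ∣ t, write t = 120q. Since 120 = 15·8, t = 8·(15q), so 8 ∣ t; and since 120 = 12·10, t = 10·(12q), so 10 ∣ t.

(←) This fails: take t = 40. Both 8 ∣ 40 and 10 ∣ 40, yet 40 is not a multiple of 120 (since 40 = 0·120 + 40), so 120 ∤ 40.

(⇒) holds; (⇐) fails.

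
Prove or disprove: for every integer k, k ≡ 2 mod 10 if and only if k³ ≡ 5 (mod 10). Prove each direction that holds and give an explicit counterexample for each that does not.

(⟹) This fails: take k = 2. Then 2 ≡ 2 (mod 10), but 2³ = 8 ≡ 8 (mod 10), not 5.

(⟸) This fails: take k = 5. Then 5³ = 125 ≡ 5 (mod 10), yet 5 ≡ 5 (mod 10), not 2.

(⇒) fails and (⇐) fails.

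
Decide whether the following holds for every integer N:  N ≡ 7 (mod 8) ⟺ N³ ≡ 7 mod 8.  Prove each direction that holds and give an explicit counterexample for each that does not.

Both implications hold.

(→) Suppose N ≡ 7 (mod 8). Write N = 8j + 7. Then (8j + 7)³ = 512j³ + 1344j² + 1176j + 343 = 8(64j³ + 168j² + 147j + 42) + 7, so N³ ≡ 7 (mod 8).

(←) For the converse, argue contrapositively. If N ≢ 7 (mod 8), then N is congruent to one of 0, 1, 2, 3, 4, 5, 6 modulo 8, and these give N³ ≡ 0, 1, 0, 3, 0, 5, 0 respectively — never 7.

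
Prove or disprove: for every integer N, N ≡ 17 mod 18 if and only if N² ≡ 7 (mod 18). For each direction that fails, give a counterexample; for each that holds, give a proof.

(⇒) This fails: take N = 17. Then 17 ≡ 17 (mod 18), but 17² = 289 ≡ 1 (mod 18), not 7.

(⇐) This fails: take N = 5. Then 5² = 25 ≡ 7 (mod 18), yet 5 ≡ 5 (mod 18), not 17.

Neither direction holds.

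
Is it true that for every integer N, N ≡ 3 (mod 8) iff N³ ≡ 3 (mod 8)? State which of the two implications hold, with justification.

(⟹) Suppose N ≡ 3 (mod 8). Write N = 8j + 3. Then (8j + 3)³ = 512j³ + 576j² + 216j + 27 = 8(64j³ + 72j² + 27j + 3) + 3, so N³ ≡ 3 (mod 8).

(⟸) Conversely, suppose N³ ≡ 3 (mod 8). The only residue r in {0, …, 7} with r³ ≡ 3 (mod 8) is r = 3, so N ≡ 3 (mod 8).

Both implications hold.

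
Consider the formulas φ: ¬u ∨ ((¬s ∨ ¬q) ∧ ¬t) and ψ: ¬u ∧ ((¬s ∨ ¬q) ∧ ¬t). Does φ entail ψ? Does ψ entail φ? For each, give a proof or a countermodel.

(→) This fails. Under u = T, s = F, t = F, q = F, the left side is true but the right side is false.

(←) Assume the antecedent. If u is true, the antecedent cannot hold. If u is false, ¬u ∨ ((¬s ∨ ¬q) ∧ ¬t) reduces to true regardless of the other variables. Either way ¬u ∨ ((¬s ∨ ¬q) ∧ ¬t) holds.

Only the converse holds.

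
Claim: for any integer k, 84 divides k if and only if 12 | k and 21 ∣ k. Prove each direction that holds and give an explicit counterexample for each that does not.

(→) If 84 ∣ k, write k = 84q. Since 84 = 7·12, k = 12·(7q), so 12 ∣ k; and since 84 = 4·21, k = 21·(4q), so 21 ∣ k.

(←) Suppose 12 ∣ k and 21 ∣ k. Any common multiple of 12 and 21 is a multiple of their lcm; here lcm(12, 21) = 12·21/gcd(12, 21) = 252/3 = 84, so 84 ∣ k.

The biconditional holds.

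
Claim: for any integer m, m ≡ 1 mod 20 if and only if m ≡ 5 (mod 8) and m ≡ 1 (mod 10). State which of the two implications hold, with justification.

[⇒] This fails: m = 1 gives 1 ≡ 1 (mod 20) but 1 ≡ 1 (mod 8), so the conjunction on the right does not hold.

[⇐] Conversely, if m ≡ 5 (mod 8) and m ≡ 1 (mod 10), then by the Chinese remainder theorem m ≡ 21 (mod 40). Since 21 ≡ 1 (mod 20) and 20 ∣ 40, we get m ≡ 1 (mod 20).

Only the converse holds.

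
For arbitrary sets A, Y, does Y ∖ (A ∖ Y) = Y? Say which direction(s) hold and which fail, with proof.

Both inclusions hold; the sets are equal.

(⟹) Let x ∈ Y ∖ (A ∖ Y). Then either x ∈ Y and x ∉ A; or x ∈ A ∩ Y. In each case x ∈ Y, so Y ∖ (A ∖ Y) ⊆ Y.

(⟸) Let x ∈ Y. Then either x ∈ Y and x ∉ A; or x ∈ A ∩ Y. In each case x ∈ Y ∖ (A ∖ Y), so Y ⊆ Y ∖ (A ∖ Y).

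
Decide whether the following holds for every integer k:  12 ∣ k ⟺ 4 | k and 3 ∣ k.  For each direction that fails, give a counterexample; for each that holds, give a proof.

Both directions hold.

[⇒] If 12 ∣ k, write k = 12q. Since 12 = 3·4, k = 4·(3q), so 4 ∣ k; and since 12 = 4·3, k = 3·(4q), so 3 ∣ k.

[⇐] Suppose 4 ∣ k and 3 ∣ k. Any common multiple of 4 and 3 is a multiple of their lcm; here gcd(4, 3) = 1, so lcm(4, 3) = 4·3 = 12, so 12 ∣ k.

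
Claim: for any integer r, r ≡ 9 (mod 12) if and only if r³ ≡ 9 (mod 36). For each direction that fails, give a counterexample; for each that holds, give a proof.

(←) The residues r modulo 36 with r³ ≡ 9 (mod 36) are exactly {9, 21, 33}, and each is ≡ 9 (mod 12).

(→) Suppose r ≡ 9 (mod 12). Working modulo 36, r ∈ {9, 21, 33}; for each such r, r³ ≡ 9 (mod 36).

Both implications hold.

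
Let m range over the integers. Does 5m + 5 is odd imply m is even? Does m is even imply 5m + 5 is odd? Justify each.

Forward direction. Suppose 5m + 5 is odd. Since 5 is odd, 5m and m have the same parity, so 5m + 5 ≡ m + 5 (mod 2). As 5 is odd, 5m + 5 is odd exactly when m is even. Thus m is even.

Converse. Suppose m is even; write m = 2j. Then 5m + 5 = 5·(2j) + 5 = 2·5j + 5, which is odd.

Both implications hold.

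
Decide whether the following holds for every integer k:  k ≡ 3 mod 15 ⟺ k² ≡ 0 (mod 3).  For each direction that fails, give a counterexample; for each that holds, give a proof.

Not equivalent: only (⇒) holds.

(←) This fails: take k = 0. Then 0² = 0 ≡ 0 (mod 3), yet 0 ≡ 0 (mod 15), not 3.

(→) Suppose k ≡ 3 (mod 15). Then k² ≡ 3² = 9 (mod 15), and since 3 ∣ 15, also k² ≡ 0 (mod 3).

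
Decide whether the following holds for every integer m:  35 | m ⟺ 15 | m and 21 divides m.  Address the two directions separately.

[⇒] This fails: take m = 35. Certainly 35 ∣ 35, but 15 ∤ 35.

[⇐] Suppose 15 ∣ m and 21 ∣ m. Any common multiple of 15 and 21 is a multiple of their lcm; here lcm(15, 21) = 15·21/gcd(15, 21) = 315/3 = 105, so 105 ∣ m. Since 35 ∣ 105, it follows that 35 ∣ m.

Not equivalent: only (⇐) holds.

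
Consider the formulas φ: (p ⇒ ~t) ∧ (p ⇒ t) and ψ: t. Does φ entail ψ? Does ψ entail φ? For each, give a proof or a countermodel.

Forward direction. This fails. Under p = F, t = F, the left side is true but the right side is false.

Converse. This fails. Under p = T, t = T, the left side is false but the right side is true.

Neither implication holds.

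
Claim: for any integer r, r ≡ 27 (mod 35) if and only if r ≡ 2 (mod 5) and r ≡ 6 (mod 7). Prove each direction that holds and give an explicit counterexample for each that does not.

Forward direction. Suppose r ≡ 27 (mod 35); write r = 35j + 27. Since 5 ∣ 35, reducing mod 5 gives r ≡ 27 ≡ 2 (mod 5); since 7 ∣ 35, reducing mod 7 gives r ≡ 27 ≡ 6 (mod 7).

Converse. If r ≡ 2 (mod 5) and r ≡ 6 (mod 7), then by the Chinese remainder theorem r ≡ 27 (mod 35). This is exactly r ≡ 27 (mod 35).

The biconditional holds.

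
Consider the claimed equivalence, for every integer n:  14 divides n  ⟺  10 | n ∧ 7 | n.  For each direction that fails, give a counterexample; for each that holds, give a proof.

(⇒) This fails: take n = 14. Certainly 14 ∣ 14, but 10 ∤ 14.

(⇐) Suppose 10 ∣ n and 7 ∣ n. Any common multiple of 10 and 7 is a multiple of their lcm; here gcd(10, 7) = 1, so lcm(10, 7) = 10·7 = 70, so 70 ∣ n. Since 14 ∣ 70, it follows that 14 ∣ n.

The forward direction fails; the converse holds.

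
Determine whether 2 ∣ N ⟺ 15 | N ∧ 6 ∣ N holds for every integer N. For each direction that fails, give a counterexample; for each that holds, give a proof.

Not equivalent: only (⇐) holds.

(⟹) This fails: take N = 2. Certainly 2 ∣ 2, but 15 ∤ 2.

(⟸) Suppose 15 ∣ N and 6 ∣ N. Any common multiple of 15 and 6 is a multiple of their lcm; here lcm(15, 6) = 15·6/gcd(15, 6) = 90/3 = 30, so 30 ∣ N. Since 2 ∣ 30, it follows that 2 ∣ N.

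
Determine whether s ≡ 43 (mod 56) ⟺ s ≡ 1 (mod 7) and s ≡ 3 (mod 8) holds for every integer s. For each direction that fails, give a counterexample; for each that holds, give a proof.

(⟹) Suppose s ≡ 43 (mod 56); write s = 56j + 43. Since 7 ∣ 56, reducing mod 7 gives s ≡ 43 ≡ 1 (mod 7); since 8 ∣ 56, reducing mod 8 gives s ≡ 43 ≡ 3 (mod 8).

(⟸) Conversely, if s ≡ 1 (mod 7) and s ≡ 3 (mod 8), then by the Chinese remainder theorem s ≡ 43 (mod 56). This is exactly s ≡ 43 (mod 56).

Equivalent; both directions hold.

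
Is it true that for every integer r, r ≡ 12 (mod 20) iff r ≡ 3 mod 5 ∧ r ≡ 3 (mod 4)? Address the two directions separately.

Neither direction holds.

(⟹) This fails: r = 12 gives 12 ≡ 12 (mod 20) but 12 ≡ 2 (mod 5), so the conjunction on the right does not hold.

(⟸) This fails: r = 3 satisfies both congruences on the right (3 ≡ 3 mod 5 and 3 ≡ 3 mod 4) yet 3 ≡ 3 (mod 20), not 12.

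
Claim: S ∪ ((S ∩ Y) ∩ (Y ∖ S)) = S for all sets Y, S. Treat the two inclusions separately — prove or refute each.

(⊆) Let x ∈ S ∪ ((S ∩ Y) ∩ (Y ∖ S)). Then either x ∈ S and x ∉ Y; or x ∈ Y ∩ S. In each case x ∈ S, so S ∪ ((S ∩ Y) ∩ (Y ∖ S)) ⊆ S.

(⊇) Let x ∈ S. Then either x ∈ S and x ∉ Y; or x ∈ Y ∩ S. In each case x ∈ S ∪ ((S ∩ Y) ∩ (Y ∖ S)), so S ⊆ S ∪ ((S ∩ Y) ∩ (Y ∖ S)).

The two sets are equal.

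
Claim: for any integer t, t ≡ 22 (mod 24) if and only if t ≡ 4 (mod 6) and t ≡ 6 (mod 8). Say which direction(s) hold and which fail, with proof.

The biconditional holds.

(→) Suppose t ≡ 22 (mod 24); write t = 24j + 22. Since 6 ∣ 24, reducing mod 6 gives t ≡ 22 ≡ 4 (mod 6); since 8 ∣ 24, reducing mod 8 gives t ≡ 22 ≡ 6 (mod 8).

(←) Conversely, if t ≡ 4 (mod 6) and t ≡ 6 (mod 8), then by the Chinese remainder theorem t ≡ 22 (mod 24). This is exactly t ≡ 22 (mod 24).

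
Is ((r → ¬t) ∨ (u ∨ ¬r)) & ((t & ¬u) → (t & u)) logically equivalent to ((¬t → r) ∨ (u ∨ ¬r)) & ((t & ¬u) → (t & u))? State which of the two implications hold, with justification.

Both directions hold; the statement is true.

(⇒) Assume the antecedent. If u is true, the consequent reduces to true regardless of the other variables. If u is false, the antecedent forces (r = F, u = F, t = F) or (r = T, u = F, t = F), and the consequent holds there. Either way the consequent holds.

(⇐) Assume the antecedent. If u is true, the consequent reduces to true regardless of the other variables. If u is false, the antecedent forces (r = F, u = F, t = F) or (r = T, u = F, t = F), and the consequent holds there. Either way the consequent holds.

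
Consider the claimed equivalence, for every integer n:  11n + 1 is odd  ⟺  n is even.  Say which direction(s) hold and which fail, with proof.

Both directions hold; the statement is true.

[⇐] Suppose n is even; write n = 2j. Then 11n + 1 = 11·(2j) + 1 = 2·11j + 1, which is odd.

[⇒] Suppose 11n + 1 is odd. Since 11 is odd, 11n and n have the same parity, so 11n + 1 ≡ n + 1 (mod 2). As 1 is odd, 11n + 1 is odd exactly when n is even. Thus n is even.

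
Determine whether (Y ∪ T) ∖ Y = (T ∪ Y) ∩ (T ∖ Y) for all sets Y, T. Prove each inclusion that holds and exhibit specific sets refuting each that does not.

Both inclusions hold; the sets are equal.

(⊆) Let x ∈ (Y ∪ T) ∖ Y. Then x ∈ T and x ∉ Y, from which x ∈ (T ∪ Y) ∩ (T ∖ Y).

(⊇) Let x ∈ (T ∪ Y) ∩ (T ∖ Y). Then x ∈ T and x ∉ Y, from which x ∈ (Y ∪ T) ∖ Y.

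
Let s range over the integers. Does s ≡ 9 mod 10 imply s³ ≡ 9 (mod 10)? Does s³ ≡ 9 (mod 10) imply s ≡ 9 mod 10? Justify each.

Both directions hold.

(←) For the converse, argue contrapositively. If s ≢ 9 (mod 10), then s is congruent to one of 0, 1, 2, 3, 4, 5, 6, 7, 8 modulo 10, and these give s³ ≡ 0, 1, 8, 7, 4, 5, 6, 3, 2 respectively — never 9.

(→) Suppose s ≡ 9 mod 10. Write s = 10j + 9. Then (10j + 9)³ = 1000j³ + 2700j² + 2430j + 729 = 10(100j³ + 270j² + 243j + 72) + 9, so s³ ≡ 9 (mod 10).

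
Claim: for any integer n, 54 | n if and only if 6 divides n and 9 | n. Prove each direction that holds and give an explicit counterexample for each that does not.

(⟹) If 54 ∣ n, write n = 54q. Since 54 = 9·6, n = 6·(9q), so 6 ∣ n; and since 54 = 6·9, n = 9·(6q), so 9 ∣ n.

(⟸) This fails: take n = 18. Both 6 ∣ 18 and 9 ∣ 18, yet 18 is not a multiple of 54 (since 18 = 0·54 + 18), so 54 ∤ 18.

The forward direction holds; the converse fails.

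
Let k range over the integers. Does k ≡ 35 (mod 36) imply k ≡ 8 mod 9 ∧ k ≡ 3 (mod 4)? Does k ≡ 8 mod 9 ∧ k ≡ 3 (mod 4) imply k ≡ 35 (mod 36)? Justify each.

Both directions hold.

(⟸) If k ≡ 8 (mod 9) and k ≡ 3 (mod 4), then by the Chinese remainder theorem k ≡ 35 (mod 36). This is exactly k ≡ 35 (mod 36).

(⟹) Suppose k ≡ 35 (mod 36); write k = 36j + 35. Since 9 ∣ 36, reducing mod 9 gives k ≡ 35 ≡ 8 (mod 9); since 4 ∣ 36, reducing mod 4 gives k ≡ 35 ≡ 3 (mod 4).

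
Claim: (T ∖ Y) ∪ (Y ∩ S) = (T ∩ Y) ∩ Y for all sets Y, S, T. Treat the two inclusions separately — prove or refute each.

Forward inclusion. This inclusion fails. Take Y = {1}, S = {1}, T = ∅; then 1 ∈ (T ∖ Y) ∪ (Y ∩ S) but 1 ∉ (T ∩ Y) ∩ Y.

Reverse inclusion. This inclusion fails. Take Y = {1}, S = ∅, T = {1}; then 1 ∈ (T ∩ Y) ∩ Y but 1 ∉ (T ∖ Y) ∪ (Y ∩ S).

(⊆) fails and (⊇) fails.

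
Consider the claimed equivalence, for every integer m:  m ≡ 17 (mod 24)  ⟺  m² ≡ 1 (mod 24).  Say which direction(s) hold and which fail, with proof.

Only the forward implication holds.

[⇐] This fails: take m = 1. Then 1² = 1 ≡ 1 (mod 24), yet 1 ≡ 1 (mod 24), not 17.

[⇒] Suppose m ≡ 17 (mod 24). Write m = 24j + 17. Then (24j + 17)² = 576j² + 816j + 289 = 24(24j² + 34j + 12) + 1, so m² ≡ 1 (mod 24).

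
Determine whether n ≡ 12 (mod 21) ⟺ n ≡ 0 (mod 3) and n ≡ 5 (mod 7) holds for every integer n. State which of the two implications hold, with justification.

The biconditional holds.

Forward direction. Suppose n ≡ 12 (mod 21); write n = 21j + 12. Since 3 ∣ 21, reducing mod 3 gives n ≡ 12 ≡ 0 (mod 3); since 7 ∣ 21, reducing mod 7 gives n ≡ 12 ≡ 5 (mod 7).

Converse. If n ≡ 0 (mod 3) and n ≡ 5 (mod 7), then by the Chinese remainder theorem n ≡ 12 (mod 21). This is exactly n ≡ 12 (mod 21).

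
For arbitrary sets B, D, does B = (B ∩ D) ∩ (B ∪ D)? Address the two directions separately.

(⟸) Let x ∈ (B ∩ D) ∩ (B ∪ D). Then x ∈ B ∩ D, from which x ∈ B.

(⟹) This inclusion fails. Take B = {1}, D = ∅; then 1 ∈ B but 1 ∉ (B ∩ D) ∩ (B ∪ D).

Only the reverse inclusion holds.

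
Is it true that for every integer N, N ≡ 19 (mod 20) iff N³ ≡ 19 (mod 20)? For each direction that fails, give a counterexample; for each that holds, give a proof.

Both directions hold.

(⟹) Suppose N ≡ 19 (mod 20). Write N = 20j + 19. Then (20j + 19)³ = 8000j³ + 22800j² + 21660j + 6859 = 20(400j³ + 1140j² + 1083j + 342) + 19, so N³ ≡ 19 (mod 20).

(⟸) Conversely, suppose N³ ≡ 19 (mod 20). The only residue r in {0, …, 19} with r³ ≡ 19 (mod 20) is r = 19, so N ≡ 19 (mod 20).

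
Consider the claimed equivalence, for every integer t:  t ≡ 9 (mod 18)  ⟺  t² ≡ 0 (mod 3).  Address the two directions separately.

(←) This fails: take t = 0. Then 0² = 0 ≡ 0 (mod 3), yet 0 ≡ 0 (mod 18), not 9.

(→) Suppose t ≡ 9 (mod 18). Then t² ≡ 9² = 81 (mod 18), and since 3 ∣ 18, also t² ≡ 0 (mod 3).

Only the forward implication holds.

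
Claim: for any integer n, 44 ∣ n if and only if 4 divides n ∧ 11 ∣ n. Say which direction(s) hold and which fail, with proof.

[⇒] If 44 ∣ n, write n = 44q. Since 44 = 11·4, n = 4·(11q), so 4 ∣ n; and since 44 = 4·11, n = 11·(4q), so 11 ∣ n.

[⇐] Suppose 4 ∣ n and 11 ∣ n. Any common multiple of 4 and 11 is a multiple of their lcm; here gcd(4, 11) = 1, so lcm(4, 11) = 4·11 = 44, so 44 ∣ n.

Equivalent; both directions hold.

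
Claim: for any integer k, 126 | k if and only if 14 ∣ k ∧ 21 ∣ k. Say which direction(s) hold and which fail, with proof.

(⇐) This fails: take k = 42. Both 14 ∣ 42 and 21 ∣ 42, yet 42 is not a multiple of 126 (since 42 = 0·126 + 42), so 126 ∤ 42.

(⇒) If 126 ∣ k, write k = 126q. Since 126 = 9·14, k = 14·(9q), so 14 ∣ k; and since 126 = 6·21, k = 21·(6q), so 21 ∣ k.

Only the forward implication holds.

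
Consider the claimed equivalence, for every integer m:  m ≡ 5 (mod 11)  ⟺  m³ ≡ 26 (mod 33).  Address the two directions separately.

Not equivalent: only (⇐) holds.

(⟸) The residues r modulo 33 with r³ ≡ 26 (mod 33) are exactly {5}, and each is ≡ 5 (mod 11).

(⟹) This fails: take m = 16. Then 16 ≡ 5 (mod 11), but 16³ = 4096 ≡ 4 (mod 33), not 26.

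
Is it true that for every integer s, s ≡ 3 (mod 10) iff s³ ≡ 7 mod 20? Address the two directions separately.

Only the reverse direction holds.

Forward direction. This fails: take s = 13. Then 13 ≡ 3 (mod 10), but 13³ = 2197 ≡ 17 (mod 20), not 7.

Converse. The residues r modulo 20 with r³ ≡ 7 (mod 20) are exactly {3}, and each is ≡ 3 (mod 10).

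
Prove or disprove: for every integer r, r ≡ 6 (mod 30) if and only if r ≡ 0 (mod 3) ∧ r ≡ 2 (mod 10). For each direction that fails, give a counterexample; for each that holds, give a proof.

[⇒] This fails: r = 6 gives 6 ≡ 6 (mod 30) but 6 ≡ 6 (mod 10), so the conjunction on the right does not hold.

[⇐] This fails: r = 12 satisfies both congruences on the right (12 ≡ 0 mod 3 and 12 ≡ 2 mod 10) yet 12 ≡ 12 (mod 30), not 6.

(⇒) fails and (⇐) fails.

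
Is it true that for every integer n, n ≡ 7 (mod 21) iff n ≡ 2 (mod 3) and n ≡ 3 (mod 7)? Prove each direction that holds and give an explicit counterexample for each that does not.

Both directions fail.

Forward direction. This fails: n = 7 gives 7 ≡ 7 (mod 21) but 7 ≡ 1 (mod 3), so the conjunction on the right does not hold.

Converse. This fails: n = 17 satisfies both congruences on the right (17 ≡ 2 mod 3 and 17 ≡ 3 mod 7) yet 17 ≡ 17 (mod 21), not 7.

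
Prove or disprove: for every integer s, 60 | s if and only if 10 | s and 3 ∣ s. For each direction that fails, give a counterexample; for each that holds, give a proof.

Only the forward direction holds.

(⇒) If 60 ∣ s, write s = 60q. Since 60 = 6·10, s = 10·(6q), so 10 ∣ s; and since 60 = 20·3, s = 3·(20q), so 3 ∣ s.

(⇐) This fails: take s = 30. Both 10 ∣ 30 and 3 ∣ 30, yet 30 is not a multiple of 60 (since 30 = 0·60 + 30), so 60 ∤ 30.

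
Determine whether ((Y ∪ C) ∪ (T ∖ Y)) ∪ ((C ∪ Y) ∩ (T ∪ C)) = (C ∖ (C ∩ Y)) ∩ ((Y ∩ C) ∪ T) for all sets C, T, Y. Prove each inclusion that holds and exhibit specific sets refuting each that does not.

Only the reverse inclusion holds.

Forward inclusion. This inclusion fails. Take C = {1}, T = ∅, Y = ∅; then 1 ∈ ((Y ∪ C) ∪ (T ∖ Y)) ∪ ((C ∪ Y) ∩ (T ∪ C)) but 1 ∉ (C ∖ (C ∩ Y)) ∩ ((Y ∩ C) ∪ T).

Reverse inclusion. Let x ∈ (C ∖ (C ∩ Y)) ∩ ((Y ∩ C) ∪ T). Then x ∈ C ∩ T and x ∉ Y, from which x ∈ ((Y ∪ C) ∪ (T ∖ Y)) ∪ ((C ∪ Y) ∩ (T ∪ C)).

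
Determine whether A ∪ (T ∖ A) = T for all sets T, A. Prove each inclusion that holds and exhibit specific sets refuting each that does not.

The sets are not equal: only the reverse inclusion holds.

Forward inclusion. This inclusion fails. Take T = ∅, A = {1}; then 1 ∈ A ∪ (T ∖ A) but 1 ∉ T.

Reverse inclusion. Let x ∈ T. Then either x ∈ T and x ∉ A; or x ∈ T ∩ A. In each case x ∈ A ∪ (T ∖ A), so T ⊆ A ∪ (T ∖ A).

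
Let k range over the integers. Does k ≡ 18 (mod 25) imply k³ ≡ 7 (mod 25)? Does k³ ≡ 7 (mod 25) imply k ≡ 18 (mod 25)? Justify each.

[⇒] Suppose k ≡ 18 (mod 25). Write k = 25j + 18. Then (25j + 18)³ = 15625j³ + 33750j² + 24300j + 5832 = 25(625j³ + 1350j² + 972j + 233) + 7, so k³ ≡ 7 (mod 25).

[⇐] Conversely, suppose k³ ≡ 7 (mod 25). The only residue r in {0, …, 24} with r³ ≡ 7 (mod 25) is r = 18, so k ≡ 18 (mod 25).

Both directions hold.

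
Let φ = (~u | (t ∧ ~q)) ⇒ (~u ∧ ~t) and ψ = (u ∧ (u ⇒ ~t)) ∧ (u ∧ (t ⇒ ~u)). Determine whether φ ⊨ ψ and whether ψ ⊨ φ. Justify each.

Only the reverse direction holds.

(←) Assume the antecedent. If u is true, the antecedent forces (u = T, t = F, q = F) or (u = T, t = F, q = T), and (~u | (t ∧ ~q)) ⇒ (~u ∧ ~t) holds there. If u is false, the antecedent cannot hold. Either way (~u | (t ∧ ~q)) ⇒ (~u ∧ ~t) holds.

(→) This fails. Under u = F, t = F, q = F, the left side is true but the right side is false.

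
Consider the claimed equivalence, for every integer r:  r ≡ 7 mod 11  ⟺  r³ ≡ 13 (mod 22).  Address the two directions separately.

(→) This fails: take r = 18. Then 18 ≡ 7 (mod 11), but 18³ = 5832 ≡ 2 (mod 22), not 13.

(←) Conversely, the residues r modulo 22 with r³ ≡ 13 (mod 22) are exactly {7}, and each is ≡ 7 (mod 11).

Not equivalent: only (⇐) holds.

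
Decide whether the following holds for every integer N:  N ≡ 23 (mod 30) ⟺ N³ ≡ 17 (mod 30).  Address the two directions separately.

Both directions hold.

[⇐] Suppose N³ ≡ 17 (mod 30). The only residue r in {0, …, 29} with r³ ≡ 17 (mod 30) is r = 23, so N ≡ 23 (mod 30).

[⇒] Suppose N ≡ 23 (mod 30). Write N = 30j + 23. Then (30j + 23)³ = 27000j³ + 62100j² + 47610j + 12167 = 30(900j³ + 2070j² + 1587j + 405) + 17, so N³ ≡ 17 (mod 30).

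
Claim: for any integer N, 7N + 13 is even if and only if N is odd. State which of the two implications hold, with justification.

(⇒) Suppose 7N + 13 is even. Since 7 is odd, 7N and N have the same parity, so 7N + 13 ≡ N + 13 (mod 2). As 13 is odd, 7N + 13 is even exactly when N is odd. Thus N is odd.

(⇐) Conversely, suppose N is odd; write N = 2j + 1. Then 7N + 13 = 7·(2j + 1) + 13 = 2·7j + 20, which is even.

Both directions hold.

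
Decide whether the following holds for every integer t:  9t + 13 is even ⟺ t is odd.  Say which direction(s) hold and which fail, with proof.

The biconditional holds.

(⇒) Suppose 9t + 13 is even. Since 9 is odd, 9t and t have the same parity, so 9t + 13 ≡ t + 13 (mod 2). As 13 is odd, 9t + 13 is even exactly when t is odd. Thus t is odd.

(⇐) Conversely, suppose t is odd; write t = 2j + 1. Then 9t + 13 = 9·(2j + 1) + 13 = 2·9j + 22, which is even.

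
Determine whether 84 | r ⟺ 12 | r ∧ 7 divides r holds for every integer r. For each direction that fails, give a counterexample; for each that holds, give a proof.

Both directions hold; the statement is true.

(⇒) If 84 ∣ r, write r = 84q. Since 84 = 7·12, r = 12·(7q), so 12 ∣ r; and since 84 = 12·7, r = 7·(12q), so 7 ∣ r.

(⇐) Suppose 12 ∣ r and 7 ∣ r. Any common multiple of 12 and 7 is a multiple of their lcm; here gcd(12, 7) = 1, so lcm(12, 7) = 12·7 = 84, so 84 ∣ r.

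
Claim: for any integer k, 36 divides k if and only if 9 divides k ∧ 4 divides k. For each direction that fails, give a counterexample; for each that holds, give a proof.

Both directions hold.

(⇒) If 36 ∣ k, write k = 36q. Since 36 = 4·9, k = 9·(4q), so 9 ∣ k; and since 36 = 9·4, k = 4·(9q), so 4 ∣ k.

(⇐) Suppose 9 ∣ k and 4 ∣ k. Any common multiple of 9 and 4 is a multiple of their lcm; here gcd(9, 4) = 1, so lcm(9, 4) = 9·4 = 36, so 36 ∣ k.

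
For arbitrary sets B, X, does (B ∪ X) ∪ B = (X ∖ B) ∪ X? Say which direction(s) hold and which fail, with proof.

(⊆) fails; (⊇) holds.

(⟹) This inclusion fails. Take B = {1}, X = ∅; then 1 ∈ (B ∪ X) ∪ B but 1 ∉ (X ∖ B) ∪ X.

(⟸) Let x ∈ (X ∖ B) ∪ X. Then either x ∈ X and x ∉ B; or x ∈ B ∩ X. In each case x ∈ (B ∪ X) ∪ B, so (X ∖ B) ∪ X ⊆ (B ∪ X) ∪ B.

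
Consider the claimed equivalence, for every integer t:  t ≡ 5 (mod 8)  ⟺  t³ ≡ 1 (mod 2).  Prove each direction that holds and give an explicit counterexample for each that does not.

Only the forward direction holds.

(⇒) Suppose t ≡ 5 (mod 8). Then t³ ≡ 5³ = 125 (mod 8), and since 2 ∣ 8, also t³ ≡ 1 (mod 2).

(⇐) This fails: take t = 1. Then 1³ = 1 ≡ 1 (mod 2), yet 1 ≡ 1 (mod 8), not 5.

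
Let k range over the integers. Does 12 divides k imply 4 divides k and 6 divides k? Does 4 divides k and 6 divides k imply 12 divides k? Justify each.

[⇐] Suppose 4 ∣ k and 6 ∣ k. Any common multiple of 4 and 6 is a multiple of their lcm; here lcm(4, 6) = 4·6/gcd(4, 6) = 24/2 = 12, so 12 ∣ k.

[⇒] If 12 ∣ k, write k = 12q. Since 12 = 3·4, k = 4·(3q), so 4 ∣ k; and since 12 = 2·6, k = 6·(2q), so 6 ∣ k.

The biconditional holds.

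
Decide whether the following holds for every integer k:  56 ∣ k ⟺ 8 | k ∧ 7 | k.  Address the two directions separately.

[⇒] If 56 ∣ k, write k = 56q. Since 56 = 7·8, k = 8·(7q), so 8 ∣ k; and since 56 = 8·7, k = 7·(8q), so 7 ∣ k.

[⇐] Suppose 8 ∣ k and 7 ∣ k. Any common multiple of 8 and 7 is a multiple of their lcm; here gcd(8, 7) = 1, so lcm(8, 7) = 8·7 = 56, so 56 ∣ k.

Both implications hold.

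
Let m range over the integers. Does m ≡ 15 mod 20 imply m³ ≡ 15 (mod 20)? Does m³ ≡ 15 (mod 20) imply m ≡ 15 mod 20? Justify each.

(⇒) Suppose m ≡ 15 mod 20. Write m = 20j + 15. Then (20j + 15)³ = 8000j³ + 18000j² + 13500j + 3375 = 20(400j³ + 900j² + 675j + 168) + 15, so m³ ≡ 15 (mod 20).

(⇐) Conversely, suppose m³ ≡ 15 (mod 20). The only residue r in {0, …, 19} with r³ ≡ 15 (mod 20) is r = 15, so m ≡ 15 (mod 20).

Both directions hold; the statement is true.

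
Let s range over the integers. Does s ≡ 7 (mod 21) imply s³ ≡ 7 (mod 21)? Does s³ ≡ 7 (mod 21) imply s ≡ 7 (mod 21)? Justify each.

(⟹) Suppose s ≡ 7 (mod 21). Write s = 21j + 7. Then (21j + 7)³ = 9261j³ + 9261j² + 3087j + 343 = 21(441j³ + 441j² + 147j + 16) + 7, so s³ ≡ 7 (mod 21).

(⟸) Conversely, suppose s³ ≡ 7 (mod 21). The only residue r in {0, …, 20} with r³ ≡ 7 (mod 21) is r = 7, so s ≡ 7 (mod 21).

Both implications hold.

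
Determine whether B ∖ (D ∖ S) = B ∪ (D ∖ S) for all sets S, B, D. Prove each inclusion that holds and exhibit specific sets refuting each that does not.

Forward inclusion. Let x ∈ B ∖ (D ∖ S). Then either x ∈ B and x ∉ S, D; or x ∈ S ∩ B and x ∉ D; or x ∈ S ∩ B ∩ D. In each case x ∈ B ∪ (D ∖ S), so B ∖ (D ∖ S) ⊆ B ∪ (D ∖ S).

Reverse inclusion. This inclusion fails. Take S = ∅, B = ∅, D = {1}; then 1 ∈ B ∪ (D ∖ S) but 1 ∉ B ∖ (D ∖ S).

Only the forward inclusion holds.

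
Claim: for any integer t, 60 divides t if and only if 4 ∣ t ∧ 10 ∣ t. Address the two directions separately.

Only the forward implication holds.

[⇒] If 60 ∣ t, write t = 60q. Since 60 = 15·4, t = 4·(15q), so 4 ∣ t; and since 60 = 6·10, t = 10·(6q), so 10 ∣ t.

[⇐] This fails: take t = 20. Both 4 ∣ 20 and 10 ∣ 20, yet 20 is not a multiple of 60 (since 20 = 0·60 + 20), so 60 ∤ 20.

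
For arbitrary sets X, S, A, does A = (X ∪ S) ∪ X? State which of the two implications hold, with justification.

(⊆) fails and (⊇) fails.

(⟹) This inclusion fails. Take X = ∅, S = ∅, A = {1}; then 1 ∈ A but 1 ∉ (X ∪ S) ∪ X.

(⟸) This inclusion fails. Take X = {1}, S = ∅, A = ∅; then 1 ∈ (X ∪ S) ∪ X but 1 ∉ A.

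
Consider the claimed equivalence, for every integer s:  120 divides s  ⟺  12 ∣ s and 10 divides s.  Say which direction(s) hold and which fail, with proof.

(→) If 120 ∣ s, write s = 120q. Since 120 = 10·12, s = 12·(10q), so 12 ∣ s; and since 120 = 12·10, s = 10·(12q), so 10 ∣ s.

(←) This fails: take s = 60. Both 12 ∣ 60 and 10 ∣ 60, yet 60 is not a multiple of 120 (since 60 = 0·120 + 60), so 120 ∤ 60.

The forward direction holds; the converse fails.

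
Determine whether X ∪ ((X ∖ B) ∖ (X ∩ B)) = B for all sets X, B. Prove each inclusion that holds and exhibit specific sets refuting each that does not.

Neither inclusion holds.

(⟹) This inclusion fails. Take X = {1}, B = ∅; then 1 ∈ X ∪ ((X ∖ B) ∖ (X ∩ B)) but 1 ∉ B.

(⟸) This inclusion fails. Take X = ∅, B = {1}; then 1 ∈ B but 1 ∉ X ∪ ((X ∖ B) ∖ (X ∩ B)).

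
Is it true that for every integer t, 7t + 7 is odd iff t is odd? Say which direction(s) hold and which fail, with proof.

Forward direction. This fails: t = 2 gives 7t + 7 = 21, which is odd, but 2 is even, not odd.

Converse. This also fails: t = 1 is odd, but 7t + 7 = 14 is even, not odd.

(⇒) fails and (⇐) fails.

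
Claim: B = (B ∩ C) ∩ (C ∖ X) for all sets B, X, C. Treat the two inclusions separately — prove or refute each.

The sets are not equal: only the reverse inclusion holds.

(⊆) This inclusion fails. Take B = {1}, X = ∅, C = ∅; then 1 ∈ B but 1 ∉ (B ∩ C) ∩ (C ∖ X).

(⊇) Let x ∈ (B ∩ C) ∩ (C ∖ X). Then x ∈ B ∩ C and x ∉ X, from which x ∈ B.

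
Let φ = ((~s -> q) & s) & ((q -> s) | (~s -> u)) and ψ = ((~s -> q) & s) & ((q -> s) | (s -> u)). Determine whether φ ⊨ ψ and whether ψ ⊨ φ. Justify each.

Both implications hold.

(⟸) Assume the antecedent. If q is true, the antecedent forces (q = T, u = F, s = T) or (q = T, u = T, s = T), and the consequent holds there. If q is false, the antecedent forces (q = F, u = F, s = T) or (q = F, u = T, s = T), and the consequent holds there. Either way the consequent holds.

(⟹) Assume the antecedent. If q is true, the antecedent forces (q = T, u = F, s = T) or (q = T, u = T, s = T), and the consequent holds there. If q is false, the antecedent forces (q = F, u = F, s = T) or (q = F, u = T, s = T), and the consequent holds there. Either way the consequent holds.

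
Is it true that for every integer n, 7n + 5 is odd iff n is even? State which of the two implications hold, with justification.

Equivalent; both directions hold.

(⇒) Suppose 7n + 5 is odd. Since 7 is odd, 7n and n have the same parity, so 7n + 5 ≡ n + 5 (mod 2). As 5 is odd, 7n + 5 is odd exactly when n is even. Thus n is even.

(⇐) Conversely, suppose n is even; write n = 2j. Then 7n + 5 = 7·(2j) + 5 = 2·7j + 5, which is odd.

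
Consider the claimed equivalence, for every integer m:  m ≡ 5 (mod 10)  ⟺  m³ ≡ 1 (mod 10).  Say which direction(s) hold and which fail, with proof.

(→) This fails: take m = 5. Then 5 ≡ 5 (mod 10), but 5³ = 125 ≡ 5 (mod 10), not 1.

(←) This fails: take m = 1. Then 1³ = 1 ≡ 1 (mod 10), yet 1 ≡ 1 (mod 10), not 5.

Neither implication holds.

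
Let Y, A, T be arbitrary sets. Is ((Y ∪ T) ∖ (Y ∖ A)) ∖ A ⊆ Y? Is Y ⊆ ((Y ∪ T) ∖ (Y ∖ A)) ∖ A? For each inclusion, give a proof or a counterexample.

Neither inclusion holds.

(⟹) This inclusion fails. Take Y = ∅, A = ∅, T = {1}; then 1 ∈ ((Y ∪ T) ∖ (Y ∖ A)) ∖ A but 1 ∉ Y.

(⟸) This inclusion fails. Take Y = {1}, A = ∅, T = ∅; then 1 ∈ Y but 1 ∉ ((Y ∪ T) ∖ (Y ∖ A)) ∖ A.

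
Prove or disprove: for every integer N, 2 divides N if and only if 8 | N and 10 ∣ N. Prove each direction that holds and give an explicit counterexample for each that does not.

Not equivalent: only (⇐) holds.

(←) Suppose 8 ∣ N and 10 ∣ N. Any common multiple of 8 and 10 is a multiple of their lcm; here lcm(8, 10) = 8·10/gcd(8, 10) = 80/2 = 40, so 40 ∣ N. Since 2 ∣ 40, it follows that 2 ∣ N.

(→) This fails: take N = 2. Certainly 2 ∣ 2, but 8 ∤ 2.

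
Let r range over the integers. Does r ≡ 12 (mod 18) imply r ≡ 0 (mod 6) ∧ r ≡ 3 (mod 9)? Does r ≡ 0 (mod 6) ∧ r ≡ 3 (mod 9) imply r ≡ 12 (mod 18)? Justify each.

Equivalent; both directions hold.

(⇒) Suppose r ≡ 12 (mod 18); write r = 18j + 12. Since 6 ∣ 18, reducing mod 6 gives r ≡ 12 ≡ 0 (mod 6); since 9 ∣ 18, reducing mod 9 gives r ≡ 12 ≡ 3 (mod 9).

(⇐) Conversely, if r ≡ 0 (mod 6) and r ≡ 3 (mod 9), then by the Chinese remainder theorem r ≡ 12 (mod 18). This is exactly r ≡ 12 (mod 18).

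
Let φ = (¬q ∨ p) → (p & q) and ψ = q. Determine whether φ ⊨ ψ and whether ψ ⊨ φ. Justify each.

(←) Assume the antecedent. If p is true, the antecedent forces (p = T, q = T), and (¬q ∨ p) → (p & q) holds there. If p is false, the antecedent forces (p = F, q = T), and (¬q ∨ p) → (p & q) holds there. Either way (¬q ∨ p) → (p & q) holds.

(→) Assume the antecedent. If p is true, the antecedent forces (p = T, q = T), and q holds there. If p is false, the antecedent forces (p = F, q = T), and q holds there. Either way q holds.

Equivalent; both directions hold.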